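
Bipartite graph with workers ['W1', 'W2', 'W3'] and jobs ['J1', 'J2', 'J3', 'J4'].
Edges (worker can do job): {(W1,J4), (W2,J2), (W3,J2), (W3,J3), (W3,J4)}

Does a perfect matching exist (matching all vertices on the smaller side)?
Yes, perfect matching exists (size 3)

Perfect matching: {(W1,J4), (W2,J2), (W3,J3)}
All 3 vertices on the smaller side are matched.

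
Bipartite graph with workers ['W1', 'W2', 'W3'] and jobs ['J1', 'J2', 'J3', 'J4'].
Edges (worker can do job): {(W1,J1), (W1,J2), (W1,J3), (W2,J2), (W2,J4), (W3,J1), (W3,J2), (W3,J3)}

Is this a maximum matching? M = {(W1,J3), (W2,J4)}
No, size 2 is not maximum

Proposed matching has size 2.
Maximum matching size for this graph: 3.

This is NOT maximum - can be improved to size 3.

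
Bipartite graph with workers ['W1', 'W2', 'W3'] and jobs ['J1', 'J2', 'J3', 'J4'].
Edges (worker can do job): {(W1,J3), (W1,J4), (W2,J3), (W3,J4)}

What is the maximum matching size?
Maximum matching size = 2

Maximum matching: {(W1,J3), (W3,J4)}
Size: 2

This assigns 2 workers to 2 distinct jobs.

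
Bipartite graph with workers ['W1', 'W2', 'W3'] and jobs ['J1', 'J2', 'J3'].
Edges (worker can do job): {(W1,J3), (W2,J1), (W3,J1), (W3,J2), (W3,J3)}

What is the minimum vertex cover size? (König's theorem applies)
Minimum vertex cover size = 3

By König's theorem: in bipartite graphs,
min vertex cover = max matching = 3

Maximum matching has size 3, so minimum vertex cover also has size 3.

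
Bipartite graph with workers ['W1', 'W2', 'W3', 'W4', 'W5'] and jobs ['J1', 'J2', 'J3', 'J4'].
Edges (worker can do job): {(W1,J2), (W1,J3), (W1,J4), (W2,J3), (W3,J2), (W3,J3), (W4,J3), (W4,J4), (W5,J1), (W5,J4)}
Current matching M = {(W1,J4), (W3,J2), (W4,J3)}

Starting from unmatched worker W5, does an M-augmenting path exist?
Yes: W5 → J1

An M-augmenting path alternates non-matching / matching edges, starting and ending at unmatched vertices.
Path: W5 → J1
(J1 is unmatched in M, so the path is augmenting.)
Flipping edges along this path would increase |M| from 3 to 4.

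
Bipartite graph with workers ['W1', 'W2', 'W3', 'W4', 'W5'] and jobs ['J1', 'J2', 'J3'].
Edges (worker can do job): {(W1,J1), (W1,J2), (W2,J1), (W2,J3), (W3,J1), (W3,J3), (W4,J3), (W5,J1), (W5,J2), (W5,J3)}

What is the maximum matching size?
Maximum matching size = 3

Maximum matching: {(W1,J1), (W3,J3), (W5,J2)}
Size: 3

This assigns 3 workers to 3 distinct jobs.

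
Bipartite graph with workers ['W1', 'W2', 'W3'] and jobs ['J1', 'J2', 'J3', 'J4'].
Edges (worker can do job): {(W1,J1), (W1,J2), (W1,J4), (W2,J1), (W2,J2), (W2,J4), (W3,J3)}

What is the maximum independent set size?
Maximum independent set = 4

By König's theorem:
- Min vertex cover = Max matching = 3
- Max independent set = Total vertices - Min vertex cover
- Max independent set = 7 - 3 = 4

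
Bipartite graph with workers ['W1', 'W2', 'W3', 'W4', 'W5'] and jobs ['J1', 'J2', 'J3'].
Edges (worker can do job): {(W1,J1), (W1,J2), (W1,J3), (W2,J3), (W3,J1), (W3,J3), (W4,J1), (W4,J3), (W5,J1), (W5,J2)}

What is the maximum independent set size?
Maximum independent set = 5

By König's theorem:
- Min vertex cover = Max matching = 3
- Max independent set = Total vertices - Min vertex cover
- Max independent set = 8 - 3 = 5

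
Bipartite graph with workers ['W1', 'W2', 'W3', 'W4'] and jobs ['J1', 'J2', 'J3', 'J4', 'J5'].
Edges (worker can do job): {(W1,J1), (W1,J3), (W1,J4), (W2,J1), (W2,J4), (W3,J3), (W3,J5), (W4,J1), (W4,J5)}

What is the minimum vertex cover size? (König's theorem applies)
Minimum vertex cover size = 4

By König's theorem: in bipartite graphs,
min vertex cover = max matching = 4

Maximum matching has size 4, so minimum vertex cover also has size 4.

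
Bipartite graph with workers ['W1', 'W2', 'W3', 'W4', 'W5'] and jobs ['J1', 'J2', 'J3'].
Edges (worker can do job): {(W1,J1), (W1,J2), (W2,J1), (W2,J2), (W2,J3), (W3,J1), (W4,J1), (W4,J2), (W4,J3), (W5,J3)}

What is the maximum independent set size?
Maximum independent set = 5

By König's theorem:
- Min vertex cover = Max matching = 3
- Max independent set = Total vertices - Min vertex cover
- Max independent set = 8 - 3 = 5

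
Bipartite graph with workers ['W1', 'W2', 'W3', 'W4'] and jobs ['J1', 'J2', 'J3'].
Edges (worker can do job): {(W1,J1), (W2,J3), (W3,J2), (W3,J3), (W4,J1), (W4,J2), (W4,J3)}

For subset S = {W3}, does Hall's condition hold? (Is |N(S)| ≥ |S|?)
Yes: |N(S)| = 2, |S| = 1

Subset S = {W3}
Neighbors N(S) = {J2, J3}

|N(S)| = 2, |S| = 1
Hall's condition: |N(S)| ≥ |S| is satisfied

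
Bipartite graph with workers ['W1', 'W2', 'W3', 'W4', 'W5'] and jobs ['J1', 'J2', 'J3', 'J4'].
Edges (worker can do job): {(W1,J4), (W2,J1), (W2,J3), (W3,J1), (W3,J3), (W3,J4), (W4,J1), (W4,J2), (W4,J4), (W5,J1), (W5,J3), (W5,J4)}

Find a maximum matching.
Matching: {(W1,J4), (W3,J1), (W4,J2), (W5,J3)}

Maximum matching (size 4):
  W1 → J4
  W3 → J1
  W4 → J2
  W5 → J3

Each worker is assigned to at most one job, and each job to at most one worker.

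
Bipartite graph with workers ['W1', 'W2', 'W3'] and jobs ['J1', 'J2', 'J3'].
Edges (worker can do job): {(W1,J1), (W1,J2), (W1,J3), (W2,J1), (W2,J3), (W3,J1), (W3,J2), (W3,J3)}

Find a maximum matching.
Matching: {(W1,J2), (W2,J1), (W3,J3)}

Maximum matching (size 3):
  W1 → J2
  W2 → J1
  W3 → J3

Each worker is assigned to at most one job, and each job to at most one worker.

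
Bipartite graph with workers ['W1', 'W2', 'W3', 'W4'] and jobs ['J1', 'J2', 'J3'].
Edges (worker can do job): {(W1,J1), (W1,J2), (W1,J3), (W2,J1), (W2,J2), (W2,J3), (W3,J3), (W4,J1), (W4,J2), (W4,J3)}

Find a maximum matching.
Matching: {(W1,J2), (W2,J1), (W4,J3)}

Maximum matching (size 3):
  W1 → J2
  W2 → J1
  W4 → J3

Each worker is assigned to at most one job, and each job to at most one worker.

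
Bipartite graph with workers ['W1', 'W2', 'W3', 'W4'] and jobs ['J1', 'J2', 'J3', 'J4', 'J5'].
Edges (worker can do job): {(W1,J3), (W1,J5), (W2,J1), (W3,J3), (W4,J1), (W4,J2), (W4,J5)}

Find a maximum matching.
Matching: {(W1,J5), (W2,J1), (W3,J3), (W4,J2)}

Maximum matching (size 4):
  W1 → J5
  W2 → J1
  W3 → J3
  W4 → J2

Each worker is assigned to at most one job, and each job to at most one worker.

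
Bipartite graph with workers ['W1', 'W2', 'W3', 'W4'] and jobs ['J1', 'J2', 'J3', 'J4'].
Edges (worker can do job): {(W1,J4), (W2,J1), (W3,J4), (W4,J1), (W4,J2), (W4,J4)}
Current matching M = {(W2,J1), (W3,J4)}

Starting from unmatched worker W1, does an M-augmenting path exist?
No augmenting path from W1

Alternating search from W1 reaches jobs: {J4}.
Every reachable job is already matched in M, and following those matched edges back to workers exposes no further unvisited jobs.
No M-augmenting path from W1 exists.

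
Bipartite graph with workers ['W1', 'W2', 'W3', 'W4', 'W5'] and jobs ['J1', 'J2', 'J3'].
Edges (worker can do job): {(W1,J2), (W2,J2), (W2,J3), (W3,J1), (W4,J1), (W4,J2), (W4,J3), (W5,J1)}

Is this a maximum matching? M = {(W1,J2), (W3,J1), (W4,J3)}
Yes, size 3 is maximum

Proposed matching has size 3.
Maximum matching size for this graph: 3.

This is a maximum matching.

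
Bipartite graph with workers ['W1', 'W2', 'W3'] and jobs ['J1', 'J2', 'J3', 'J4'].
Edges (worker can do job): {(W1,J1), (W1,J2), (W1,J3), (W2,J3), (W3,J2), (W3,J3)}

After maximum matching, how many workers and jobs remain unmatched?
Unmatched: 0 workers, 1 jobs

Maximum matching size: 3
Workers: 3 total, 3 matched, 0 unmatched
Jobs: 4 total, 3 matched, 1 unmatched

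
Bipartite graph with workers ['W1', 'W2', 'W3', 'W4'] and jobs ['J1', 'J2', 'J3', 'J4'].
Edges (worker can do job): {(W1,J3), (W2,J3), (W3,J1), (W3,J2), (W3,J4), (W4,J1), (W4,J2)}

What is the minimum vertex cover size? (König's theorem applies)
Minimum vertex cover size = 3

By König's theorem: in bipartite graphs,
min vertex cover = max matching = 3

Maximum matching has size 3, so minimum vertex cover also has size 3.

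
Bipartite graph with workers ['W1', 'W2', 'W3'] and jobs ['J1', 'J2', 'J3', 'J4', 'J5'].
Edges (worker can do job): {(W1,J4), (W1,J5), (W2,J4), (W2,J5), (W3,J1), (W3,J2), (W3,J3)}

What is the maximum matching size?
Maximum matching size = 3

Maximum matching: {(W1,J4), (W2,J5), (W3,J1)}
Size: 3

This assigns 3 workers to 3 distinct jobs.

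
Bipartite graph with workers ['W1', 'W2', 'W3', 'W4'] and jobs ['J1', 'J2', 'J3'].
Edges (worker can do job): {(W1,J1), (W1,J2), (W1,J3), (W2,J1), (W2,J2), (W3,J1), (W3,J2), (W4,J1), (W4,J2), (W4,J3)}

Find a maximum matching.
Matching: {(W1,J3), (W3,J1), (W4,J2)}

Maximum matching (size 3):
  W1 → J3
  W3 → J1
  W4 → J2

Each worker is assigned to at most one job, and each job to at most one worker.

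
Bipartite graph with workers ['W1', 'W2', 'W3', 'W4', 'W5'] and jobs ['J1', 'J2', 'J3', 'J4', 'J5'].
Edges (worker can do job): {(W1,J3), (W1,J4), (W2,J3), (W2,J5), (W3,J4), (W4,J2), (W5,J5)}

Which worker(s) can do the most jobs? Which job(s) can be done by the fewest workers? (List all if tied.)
Most versatile: W1, W2 (2 jobs); Least covered: J1 (0 workers)

Worker degrees (jobs they can do): W1:2, W2:2, W3:1, W4:1, W5:1
Job degrees (workers who can do it): J1:0, J2:1, J3:2, J4:2, J5:2

Maximum worker degree is 2, achieved by: W1, W2
Minimum job degree is 0, achieved by: J1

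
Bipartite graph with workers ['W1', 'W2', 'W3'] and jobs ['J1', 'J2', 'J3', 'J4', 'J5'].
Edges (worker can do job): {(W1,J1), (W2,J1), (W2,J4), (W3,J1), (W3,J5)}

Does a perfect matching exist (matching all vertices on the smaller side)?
Yes, perfect matching exists (size 3)

Perfect matching: {(W1,J1), (W2,J4), (W3,J5)}
All 3 vertices on the smaller side are matched.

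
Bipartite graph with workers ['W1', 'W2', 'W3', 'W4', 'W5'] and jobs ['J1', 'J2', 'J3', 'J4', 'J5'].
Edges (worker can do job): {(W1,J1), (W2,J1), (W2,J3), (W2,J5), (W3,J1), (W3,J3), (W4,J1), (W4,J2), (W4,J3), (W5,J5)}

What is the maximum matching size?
Maximum matching size = 4

Maximum matching: {(W1,J1), (W3,J3), (W4,J2), (W5,J5)}
Size: 4

This assigns 4 workers to 4 distinct jobs.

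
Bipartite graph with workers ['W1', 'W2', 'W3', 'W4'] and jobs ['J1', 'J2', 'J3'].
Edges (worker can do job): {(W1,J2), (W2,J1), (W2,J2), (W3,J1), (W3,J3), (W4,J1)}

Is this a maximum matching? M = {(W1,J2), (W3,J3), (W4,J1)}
Yes, size 3 is maximum

Proposed matching has size 3.
Maximum matching size for this graph: 3.

This is a maximum matching.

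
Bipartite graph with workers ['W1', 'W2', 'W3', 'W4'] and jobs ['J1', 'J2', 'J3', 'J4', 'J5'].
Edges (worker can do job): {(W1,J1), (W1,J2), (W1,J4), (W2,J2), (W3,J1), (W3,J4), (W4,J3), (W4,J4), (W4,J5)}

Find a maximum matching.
Matching: {(W1,J1), (W2,J2), (W3,J4), (W4,J3)}

Maximum matching (size 4):
  W1 → J1
  W2 → J2
  W3 → J4
  W4 → J3

Each worker is assigned to at most one job, and each job to at most one worker.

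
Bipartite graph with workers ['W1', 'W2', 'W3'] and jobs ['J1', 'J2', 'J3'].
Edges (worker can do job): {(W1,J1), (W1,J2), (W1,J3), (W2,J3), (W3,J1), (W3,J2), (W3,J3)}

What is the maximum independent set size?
Maximum independent set = 3

By König's theorem:
- Min vertex cover = Max matching = 3
- Max independent set = Total vertices - Min vertex cover
- Max independent set = 6 - 3 = 3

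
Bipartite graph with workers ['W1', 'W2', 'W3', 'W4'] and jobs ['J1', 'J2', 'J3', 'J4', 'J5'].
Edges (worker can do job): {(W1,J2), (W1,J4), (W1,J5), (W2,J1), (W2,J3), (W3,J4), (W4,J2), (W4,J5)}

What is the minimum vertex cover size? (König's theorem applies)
Minimum vertex cover size = 4

By König's theorem: in bipartite graphs,
min vertex cover = max matching = 4

Maximum matching has size 4, so minimum vertex cover also has size 4.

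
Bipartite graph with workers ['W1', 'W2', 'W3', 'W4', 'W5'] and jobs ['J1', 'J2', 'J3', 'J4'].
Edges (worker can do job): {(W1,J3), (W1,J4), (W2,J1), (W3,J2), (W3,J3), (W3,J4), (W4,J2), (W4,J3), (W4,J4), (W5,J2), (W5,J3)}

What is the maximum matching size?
Maximum matching size = 4

Maximum matching: {(W2,J1), (W3,J2), (W4,J4), (W5,J3)}
Size: 4

This assigns 4 workers to 4 distinct jobs.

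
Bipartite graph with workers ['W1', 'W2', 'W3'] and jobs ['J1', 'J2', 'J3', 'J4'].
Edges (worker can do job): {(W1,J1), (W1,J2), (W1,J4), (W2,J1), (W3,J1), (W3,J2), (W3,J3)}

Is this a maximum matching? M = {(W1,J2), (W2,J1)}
No, size 2 is not maximum

Proposed matching has size 2.
Maximum matching size for this graph: 3.

This is NOT maximum - can be improved to size 3.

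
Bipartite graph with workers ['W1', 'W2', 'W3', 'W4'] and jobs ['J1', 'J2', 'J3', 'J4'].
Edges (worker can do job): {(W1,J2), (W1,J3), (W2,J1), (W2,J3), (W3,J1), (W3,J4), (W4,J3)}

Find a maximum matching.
Matching: {(W1,J2), (W2,J1), (W3,J4), (W4,J3)}

Maximum matching (size 4):
  W1 → J2
  W2 → J1
  W3 → J4
  W4 → J3

Each worker is assigned to at most one job, and each job to at most one worker.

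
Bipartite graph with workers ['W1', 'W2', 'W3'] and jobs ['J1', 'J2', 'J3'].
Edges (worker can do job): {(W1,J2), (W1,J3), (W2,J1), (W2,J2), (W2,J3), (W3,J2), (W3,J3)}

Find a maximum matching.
Matching: {(W1,J3), (W2,J1), (W3,J2)}

Maximum matching (size 3):
  W1 → J3
  W2 → J1
  W3 → J2

Each worker is assigned to at most one job, and each job to at most one worker.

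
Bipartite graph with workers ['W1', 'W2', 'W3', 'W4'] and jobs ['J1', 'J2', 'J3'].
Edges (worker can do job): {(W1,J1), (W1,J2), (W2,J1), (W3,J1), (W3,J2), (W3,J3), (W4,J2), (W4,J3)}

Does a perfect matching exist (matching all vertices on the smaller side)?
Yes, perfect matching exists (size 3)

Perfect matching: {(W1,J2), (W3,J1), (W4,J3)}
All 3 vertices on the smaller side are matched.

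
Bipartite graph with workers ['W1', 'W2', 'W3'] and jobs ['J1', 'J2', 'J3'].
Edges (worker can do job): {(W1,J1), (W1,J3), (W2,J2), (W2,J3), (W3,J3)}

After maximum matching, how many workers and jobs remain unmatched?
Unmatched: 0 workers, 0 jobs

Maximum matching size: 3
Workers: 3 total, 3 matched, 0 unmatched
Jobs: 3 total, 3 matched, 0 unmatched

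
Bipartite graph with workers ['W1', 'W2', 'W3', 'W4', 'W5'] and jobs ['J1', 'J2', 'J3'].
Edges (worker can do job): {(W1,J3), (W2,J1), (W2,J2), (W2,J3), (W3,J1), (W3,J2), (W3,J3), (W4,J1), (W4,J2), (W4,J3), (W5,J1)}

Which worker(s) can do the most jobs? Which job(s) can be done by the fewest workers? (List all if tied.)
Most versatile: W2, W3, W4 (3 jobs); Least covered: J2 (3 workers)

Worker degrees (jobs they can do): W1:1, W2:3, W3:3, W4:3, W5:1
Job degrees (workers who can do it): J1:4, J2:3, J3:4

Maximum worker degree is 3, achieved by: W2, W3, W4
Minimum job degree is 3, achieved by: J2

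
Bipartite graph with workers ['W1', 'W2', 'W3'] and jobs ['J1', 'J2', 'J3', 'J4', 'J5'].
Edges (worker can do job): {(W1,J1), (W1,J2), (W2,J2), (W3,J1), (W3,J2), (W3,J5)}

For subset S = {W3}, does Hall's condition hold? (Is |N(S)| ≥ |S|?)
Yes: |N(S)| = 3, |S| = 1

Subset S = {W3}
Neighbors N(S) = {J1, J2, J5}

|N(S)| = 3, |S| = 1
Hall's condition: |N(S)| ≥ |S| is satisfied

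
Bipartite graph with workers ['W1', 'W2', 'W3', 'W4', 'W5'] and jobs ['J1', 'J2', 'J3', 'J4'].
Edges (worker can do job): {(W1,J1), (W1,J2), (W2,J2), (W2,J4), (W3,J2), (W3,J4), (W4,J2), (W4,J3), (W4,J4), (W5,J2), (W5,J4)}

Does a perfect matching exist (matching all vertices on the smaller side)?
Yes, perfect matching exists (size 4)

Perfect matching: {(W1,J1), (W3,J4), (W4,J3), (W5,J2)}
All 4 vertices on the smaller side are matched.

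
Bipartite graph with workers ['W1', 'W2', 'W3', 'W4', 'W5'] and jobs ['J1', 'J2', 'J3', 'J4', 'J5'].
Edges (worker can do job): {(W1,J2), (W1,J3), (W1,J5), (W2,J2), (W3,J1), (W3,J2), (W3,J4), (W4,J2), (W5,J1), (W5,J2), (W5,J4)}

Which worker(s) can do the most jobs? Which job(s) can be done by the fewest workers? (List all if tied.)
Most versatile: W1, W3, W5 (3 jobs); Least covered: J3, J5 (1 workers)

Worker degrees (jobs they can do): W1:3, W2:1, W3:3, W4:1, W5:3
Job degrees (workers who can do it): J1:2, J2:5, J3:1, J4:2, J5:1

Maximum worker degree is 3, achieved by: W1, W3, W5
Minimum job degree is 1, achieved by: J3, J5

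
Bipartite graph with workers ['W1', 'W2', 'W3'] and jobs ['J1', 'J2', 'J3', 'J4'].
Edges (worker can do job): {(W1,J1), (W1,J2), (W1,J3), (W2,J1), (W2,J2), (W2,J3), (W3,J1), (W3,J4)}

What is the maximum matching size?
Maximum matching size = 3

Maximum matching: {(W1,J3), (W2,J1), (W3,J4)}
Size: 3

This assigns 3 workers to 3 distinct jobs.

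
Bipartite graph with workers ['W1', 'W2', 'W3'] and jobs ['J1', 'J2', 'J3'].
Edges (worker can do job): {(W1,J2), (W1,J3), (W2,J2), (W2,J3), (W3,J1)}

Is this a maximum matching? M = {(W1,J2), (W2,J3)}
No, size 2 is not maximum

Proposed matching has size 2.
Maximum matching size for this graph: 3.

This is NOT maximum - can be improved to size 3.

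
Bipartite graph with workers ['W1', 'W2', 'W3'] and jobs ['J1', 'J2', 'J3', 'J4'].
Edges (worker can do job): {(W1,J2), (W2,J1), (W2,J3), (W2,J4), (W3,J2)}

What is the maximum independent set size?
Maximum independent set = 5

By König's theorem:
- Min vertex cover = Max matching = 2
- Max independent set = Total vertices - Min vertex cover
- Max independent set = 7 - 2 = 5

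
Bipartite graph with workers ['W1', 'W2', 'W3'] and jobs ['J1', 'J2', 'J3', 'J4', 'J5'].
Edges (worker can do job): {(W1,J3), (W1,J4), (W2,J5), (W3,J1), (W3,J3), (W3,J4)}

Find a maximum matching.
Matching: {(W1,J3), (W2,J5), (W3,J4)}

Maximum matching (size 3):
  W1 → J3
  W2 → J5
  W3 → J4

Each worker is assigned to at most one job, and each job to at most one worker.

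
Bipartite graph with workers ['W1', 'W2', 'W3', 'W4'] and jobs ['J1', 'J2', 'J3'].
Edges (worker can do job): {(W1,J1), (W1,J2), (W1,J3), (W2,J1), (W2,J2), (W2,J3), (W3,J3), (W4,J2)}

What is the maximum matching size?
Maximum matching size = 3

Maximum matching: {(W1,J1), (W3,J3), (W4,J2)}
Size: 3

This assigns 3 workers to 3 distinct jobs.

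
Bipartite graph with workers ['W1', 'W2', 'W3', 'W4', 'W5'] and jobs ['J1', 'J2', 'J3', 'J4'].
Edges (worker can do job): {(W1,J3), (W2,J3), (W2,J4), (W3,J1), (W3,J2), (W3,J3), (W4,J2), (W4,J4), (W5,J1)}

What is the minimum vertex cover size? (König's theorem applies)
Minimum vertex cover size = 4

By König's theorem: in bipartite graphs,
min vertex cover = max matching = 4

Maximum matching has size 4, so minimum vertex cover also has size 4.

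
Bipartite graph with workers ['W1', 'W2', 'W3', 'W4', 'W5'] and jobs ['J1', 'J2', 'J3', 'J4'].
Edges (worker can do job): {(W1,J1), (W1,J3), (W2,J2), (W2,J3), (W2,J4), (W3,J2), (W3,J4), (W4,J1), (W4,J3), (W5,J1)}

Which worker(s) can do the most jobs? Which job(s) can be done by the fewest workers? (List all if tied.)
Most versatile: W2 (3 jobs); Least covered: J2, J4 (2 workers)

Worker degrees (jobs they can do): W1:2, W2:3, W3:2, W4:2, W5:1
Job degrees (workers who can do it): J1:3, J2:2, J3:3, J4:2

Maximum worker degree is 3, achieved by: W2
Minimum job degree is 2, achieved by: J2, J4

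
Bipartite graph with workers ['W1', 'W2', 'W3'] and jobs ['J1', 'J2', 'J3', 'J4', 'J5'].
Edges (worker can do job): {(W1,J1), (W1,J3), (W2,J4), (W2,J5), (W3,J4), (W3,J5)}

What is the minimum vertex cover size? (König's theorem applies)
Minimum vertex cover size = 3

By König's theorem: in bipartite graphs,
min vertex cover = max matching = 3

Maximum matching has size 3, so minimum vertex cover also has size 3.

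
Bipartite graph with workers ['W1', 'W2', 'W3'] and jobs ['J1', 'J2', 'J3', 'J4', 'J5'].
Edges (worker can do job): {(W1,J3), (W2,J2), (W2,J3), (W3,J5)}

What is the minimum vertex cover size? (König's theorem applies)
Minimum vertex cover size = 3

By König's theorem: in bipartite graphs,
min vertex cover = max matching = 3

Maximum matching has size 3, so minimum vertex cover also has size 3.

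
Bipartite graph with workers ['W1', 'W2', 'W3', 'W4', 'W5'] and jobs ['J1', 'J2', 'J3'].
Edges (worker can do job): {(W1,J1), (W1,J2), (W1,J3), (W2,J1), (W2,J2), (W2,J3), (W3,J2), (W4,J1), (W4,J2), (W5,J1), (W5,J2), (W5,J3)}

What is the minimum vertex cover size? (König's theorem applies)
Minimum vertex cover size = 3

By König's theorem: in bipartite graphs,
min vertex cover = max matching = 3

Maximum matching has size 3, so minimum vertex cover also has size 3.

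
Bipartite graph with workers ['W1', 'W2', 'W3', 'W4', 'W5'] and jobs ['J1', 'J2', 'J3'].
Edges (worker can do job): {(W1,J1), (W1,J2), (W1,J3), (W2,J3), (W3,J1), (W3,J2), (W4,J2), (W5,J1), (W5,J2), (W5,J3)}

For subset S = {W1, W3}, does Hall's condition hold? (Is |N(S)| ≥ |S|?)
Yes: |N(S)| = 3, |S| = 2

Subset S = {W1, W3}
Neighbors N(S) = {J1, J2, J3}

|N(S)| = 3, |S| = 2
Hall's condition: |N(S)| ≥ |S| is satisfied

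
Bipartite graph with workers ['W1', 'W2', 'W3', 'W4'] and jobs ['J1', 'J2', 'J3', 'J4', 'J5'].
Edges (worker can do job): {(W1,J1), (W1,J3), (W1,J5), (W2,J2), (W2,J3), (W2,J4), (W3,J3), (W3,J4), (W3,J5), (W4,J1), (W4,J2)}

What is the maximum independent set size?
Maximum independent set = 5

By König's theorem:
- Min vertex cover = Max matching = 4
- Max independent set = Total vertices - Min vertex cover
- Max independent set = 9 - 4 = 5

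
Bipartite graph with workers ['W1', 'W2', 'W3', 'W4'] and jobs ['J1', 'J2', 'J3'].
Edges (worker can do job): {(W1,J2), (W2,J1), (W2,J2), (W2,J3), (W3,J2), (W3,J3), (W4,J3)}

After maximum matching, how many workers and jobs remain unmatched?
Unmatched: 1 workers, 0 jobs

Maximum matching size: 3
Workers: 4 total, 3 matched, 1 unmatched
Jobs: 3 total, 3 matched, 0 unmatched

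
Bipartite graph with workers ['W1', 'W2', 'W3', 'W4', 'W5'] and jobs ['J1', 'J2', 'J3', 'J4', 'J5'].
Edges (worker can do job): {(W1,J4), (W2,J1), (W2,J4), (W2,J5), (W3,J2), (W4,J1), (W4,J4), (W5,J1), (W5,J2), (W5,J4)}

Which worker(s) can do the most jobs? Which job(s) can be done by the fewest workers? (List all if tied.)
Most versatile: W2, W5 (3 jobs); Least covered: J3 (0 workers)

Worker degrees (jobs they can do): W1:1, W2:3, W3:1, W4:2, W5:3
Job degrees (workers who can do it): J1:3, J2:2, J3:0, J4:4, J5:1

Maximum worker degree is 3, achieved by: W2, W5
Minimum job degree is 0, achieved by: J3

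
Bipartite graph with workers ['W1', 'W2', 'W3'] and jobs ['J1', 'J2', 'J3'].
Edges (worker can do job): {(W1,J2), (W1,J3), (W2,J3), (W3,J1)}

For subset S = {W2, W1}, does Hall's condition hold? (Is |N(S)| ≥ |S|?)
Yes: |N(S)| = 2, |S| = 2

Subset S = {W2, W1}
Neighbors N(S) = {J2, J3}

|N(S)| = 2, |S| = 2
Hall's condition: |N(S)| ≥ |S| is satisfied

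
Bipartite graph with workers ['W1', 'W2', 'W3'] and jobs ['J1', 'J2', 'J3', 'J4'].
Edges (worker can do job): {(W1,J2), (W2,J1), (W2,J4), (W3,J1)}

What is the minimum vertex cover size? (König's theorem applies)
Minimum vertex cover size = 3

By König's theorem: in bipartite graphs,
min vertex cover = max matching = 3

Maximum matching has size 3, so minimum vertex cover also has size 3.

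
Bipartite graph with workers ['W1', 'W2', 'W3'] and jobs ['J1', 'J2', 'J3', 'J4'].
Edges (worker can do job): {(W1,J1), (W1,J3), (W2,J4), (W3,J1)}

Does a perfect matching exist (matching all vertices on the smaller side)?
Yes, perfect matching exists (size 3)

Perfect matching: {(W1,J3), (W2,J4), (W3,J1)}
All 3 vertices on the smaller side are matched.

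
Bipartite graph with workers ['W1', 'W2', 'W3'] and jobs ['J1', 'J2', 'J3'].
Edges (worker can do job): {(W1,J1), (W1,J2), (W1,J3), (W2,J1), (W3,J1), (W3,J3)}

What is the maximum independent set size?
Maximum independent set = 3

By König's theorem:
- Min vertex cover = Max matching = 3
- Max independent set = Total vertices - Min vertex cover
- Max independent set = 6 - 3 = 3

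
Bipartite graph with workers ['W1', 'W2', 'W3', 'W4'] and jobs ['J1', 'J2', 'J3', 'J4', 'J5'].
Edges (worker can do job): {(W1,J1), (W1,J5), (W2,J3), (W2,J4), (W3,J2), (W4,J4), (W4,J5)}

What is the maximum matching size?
Maximum matching size = 4

Maximum matching: {(W1,J5), (W2,J3), (W3,J2), (W4,J4)}
Size: 4

This assigns 4 workers to 4 distinct jobs.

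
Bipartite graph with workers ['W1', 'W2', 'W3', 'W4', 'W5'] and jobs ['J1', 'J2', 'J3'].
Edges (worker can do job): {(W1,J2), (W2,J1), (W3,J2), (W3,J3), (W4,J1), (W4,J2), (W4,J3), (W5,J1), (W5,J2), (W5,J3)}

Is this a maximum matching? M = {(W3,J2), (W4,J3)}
No, size 2 is not maximum

Proposed matching has size 2.
Maximum matching size for this graph: 3.

This is NOT maximum - can be improved to size 3.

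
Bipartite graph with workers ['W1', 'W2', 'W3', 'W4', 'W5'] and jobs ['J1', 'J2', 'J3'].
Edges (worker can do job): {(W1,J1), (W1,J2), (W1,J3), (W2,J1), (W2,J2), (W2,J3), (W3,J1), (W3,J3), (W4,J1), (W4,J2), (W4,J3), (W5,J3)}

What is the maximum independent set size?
Maximum independent set = 5

By König's theorem:
- Min vertex cover = Max matching = 3
- Max independent set = Total vertices - Min vertex cover
- Max independent set = 8 - 3 = 5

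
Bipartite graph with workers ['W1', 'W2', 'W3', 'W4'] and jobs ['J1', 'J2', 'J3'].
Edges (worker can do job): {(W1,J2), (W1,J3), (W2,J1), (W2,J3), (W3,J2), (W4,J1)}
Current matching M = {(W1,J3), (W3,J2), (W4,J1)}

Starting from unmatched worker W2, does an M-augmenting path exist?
No augmenting path from W2

Alternating search from W2 reaches jobs: {J1, J2, J3}.
Every reachable job is already matched in M, and following those matched edges back to workers exposes no further unvisited jobs.
No M-augmenting path from W2 exists.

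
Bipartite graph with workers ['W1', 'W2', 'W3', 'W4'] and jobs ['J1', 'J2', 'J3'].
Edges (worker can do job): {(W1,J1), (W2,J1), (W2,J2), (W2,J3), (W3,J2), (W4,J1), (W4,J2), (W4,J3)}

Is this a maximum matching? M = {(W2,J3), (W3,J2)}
No, size 2 is not maximum

Proposed matching has size 2.
Maximum matching size for this graph: 3.

This is NOT maximum - can be improved to size 3.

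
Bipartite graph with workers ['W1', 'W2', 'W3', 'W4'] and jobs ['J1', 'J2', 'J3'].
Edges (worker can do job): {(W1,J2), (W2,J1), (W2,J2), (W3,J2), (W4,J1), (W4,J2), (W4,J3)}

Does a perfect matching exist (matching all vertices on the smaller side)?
Yes, perfect matching exists (size 3)

Perfect matching: {(W2,J1), (W3,J2), (W4,J3)}
All 3 vertices on the smaller side are matched.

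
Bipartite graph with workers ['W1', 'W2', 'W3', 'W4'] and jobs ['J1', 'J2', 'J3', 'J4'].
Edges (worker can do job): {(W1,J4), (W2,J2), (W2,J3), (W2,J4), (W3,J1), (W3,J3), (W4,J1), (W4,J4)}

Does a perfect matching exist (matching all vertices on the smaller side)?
Yes, perfect matching exists (size 4)

Perfect matching: {(W1,J4), (W2,J2), (W3,J3), (W4,J1)}
All 4 vertices on the smaller side are matched.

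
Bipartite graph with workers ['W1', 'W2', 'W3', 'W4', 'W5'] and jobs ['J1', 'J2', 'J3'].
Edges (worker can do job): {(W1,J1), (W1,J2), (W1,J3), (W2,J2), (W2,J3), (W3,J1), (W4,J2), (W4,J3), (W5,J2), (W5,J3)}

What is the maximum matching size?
Maximum matching size = 3

Maximum matching: {(W3,J1), (W4,J2), (W5,J3)}
Size: 3

This assigns 3 workers to 3 distinct jobs.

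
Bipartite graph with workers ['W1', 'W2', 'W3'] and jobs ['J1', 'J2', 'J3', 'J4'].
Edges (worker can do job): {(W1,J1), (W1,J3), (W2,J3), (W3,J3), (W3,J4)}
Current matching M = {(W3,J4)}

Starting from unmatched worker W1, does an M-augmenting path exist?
Yes: W1 → J1

An M-augmenting path alternates non-matching / matching edges, starting and ending at unmatched vertices.
Path: W1 → J1
(J1 is unmatched in M, so the path is augmenting.)
Flipping edges along this path would increase |M| from 1 to 2.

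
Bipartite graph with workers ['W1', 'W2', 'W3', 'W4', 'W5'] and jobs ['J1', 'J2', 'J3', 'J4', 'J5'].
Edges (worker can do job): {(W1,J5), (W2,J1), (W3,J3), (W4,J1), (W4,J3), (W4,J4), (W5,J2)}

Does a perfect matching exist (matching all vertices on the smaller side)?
Yes, perfect matching exists (size 5)

Perfect matching: {(W1,J5), (W2,J1), (W3,J3), (W4,J4), (W5,J2)}
All 5 vertices on the smaller side are matched.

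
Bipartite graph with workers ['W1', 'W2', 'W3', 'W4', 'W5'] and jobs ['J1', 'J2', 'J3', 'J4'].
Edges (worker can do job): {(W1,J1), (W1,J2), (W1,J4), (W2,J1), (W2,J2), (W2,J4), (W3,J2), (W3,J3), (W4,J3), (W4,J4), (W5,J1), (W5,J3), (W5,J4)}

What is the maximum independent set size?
Maximum independent set = 5

By König's theorem:
- Min vertex cover = Max matching = 4
- Max independent set = Total vertices - Min vertex cover
- Max independent set = 9 - 4 = 5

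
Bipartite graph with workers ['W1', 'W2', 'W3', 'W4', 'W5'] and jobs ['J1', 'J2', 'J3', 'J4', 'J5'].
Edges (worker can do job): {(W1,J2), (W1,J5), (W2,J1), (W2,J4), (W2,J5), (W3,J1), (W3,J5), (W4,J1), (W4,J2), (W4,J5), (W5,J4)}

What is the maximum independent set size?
Maximum independent set = 6

By König's theorem:
- Min vertex cover = Max matching = 4
- Max independent set = Total vertices - Min vertex cover
- Max independent set = 10 - 4 = 6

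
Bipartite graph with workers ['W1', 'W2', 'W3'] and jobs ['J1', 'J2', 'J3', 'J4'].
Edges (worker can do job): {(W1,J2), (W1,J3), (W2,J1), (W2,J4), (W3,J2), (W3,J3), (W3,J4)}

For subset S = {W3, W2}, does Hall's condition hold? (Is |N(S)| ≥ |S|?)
Yes: |N(S)| = 4, |S| = 2

Subset S = {W3, W2}
Neighbors N(S) = {J1, J2, J3, J4}

|N(S)| = 4, |S| = 2
Hall's condition: |N(S)| ≥ |S| is satisfied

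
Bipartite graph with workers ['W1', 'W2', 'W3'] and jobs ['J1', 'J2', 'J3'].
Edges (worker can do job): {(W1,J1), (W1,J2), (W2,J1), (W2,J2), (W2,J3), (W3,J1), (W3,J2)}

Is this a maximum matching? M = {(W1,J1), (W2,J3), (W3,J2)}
Yes, size 3 is maximum

Proposed matching has size 3.
Maximum matching size for this graph: 3.

This is a maximum matching.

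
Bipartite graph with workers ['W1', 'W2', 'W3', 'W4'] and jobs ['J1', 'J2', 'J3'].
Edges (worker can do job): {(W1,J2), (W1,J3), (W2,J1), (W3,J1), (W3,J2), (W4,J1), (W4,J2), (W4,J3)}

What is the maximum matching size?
Maximum matching size = 3

Maximum matching: {(W1,J2), (W3,J1), (W4,J3)}
Size: 3

This assigns 3 workers to 3 distinct jobs.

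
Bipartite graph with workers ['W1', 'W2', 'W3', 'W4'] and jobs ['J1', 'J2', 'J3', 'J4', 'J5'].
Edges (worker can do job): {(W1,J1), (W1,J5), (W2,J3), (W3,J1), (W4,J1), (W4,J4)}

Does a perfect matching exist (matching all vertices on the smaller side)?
Yes, perfect matching exists (size 4)

Perfect matching: {(W1,J5), (W2,J3), (W3,J1), (W4,J4)}
All 4 vertices on the smaller side are matched.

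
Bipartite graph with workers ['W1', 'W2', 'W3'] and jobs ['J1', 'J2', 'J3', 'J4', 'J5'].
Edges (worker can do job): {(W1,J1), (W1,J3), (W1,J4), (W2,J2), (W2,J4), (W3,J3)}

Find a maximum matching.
Matching: {(W1,J1), (W2,J2), (W3,J3)}

Maximum matching (size 3):
  W1 → J1
  W2 → J2
  W3 → J3

Each worker is assigned to at most one job, and each job to at most one worker.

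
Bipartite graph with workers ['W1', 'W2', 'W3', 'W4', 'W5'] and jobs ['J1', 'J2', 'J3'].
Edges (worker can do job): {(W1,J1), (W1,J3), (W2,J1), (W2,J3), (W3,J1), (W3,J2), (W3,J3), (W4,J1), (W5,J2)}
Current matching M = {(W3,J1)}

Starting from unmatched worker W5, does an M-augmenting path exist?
Yes: W5 → J2

An M-augmenting path alternates non-matching / matching edges, starting and ending at unmatched vertices.
Path: W5 → J2
(J2 is unmatched in M, so the path is augmenting.)
Flipping edges along this path would increase |M| from 1 to 2.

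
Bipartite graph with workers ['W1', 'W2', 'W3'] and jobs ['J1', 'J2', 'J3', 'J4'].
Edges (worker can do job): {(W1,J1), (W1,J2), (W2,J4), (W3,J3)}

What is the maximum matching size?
Maximum matching size = 3

Maximum matching: {(W1,J1), (W2,J4), (W3,J3)}
Size: 3

This assigns 3 workers to 3 distinct jobs.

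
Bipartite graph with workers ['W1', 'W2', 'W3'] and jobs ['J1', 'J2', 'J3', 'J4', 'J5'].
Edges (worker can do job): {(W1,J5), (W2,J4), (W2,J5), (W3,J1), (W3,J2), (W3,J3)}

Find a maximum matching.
Matching: {(W1,J5), (W2,J4), (W3,J3)}

Maximum matching (size 3):
  W1 → J5
  W2 → J4
  W3 → J3

Each worker is assigned to at most one job, and each job to at most one worker.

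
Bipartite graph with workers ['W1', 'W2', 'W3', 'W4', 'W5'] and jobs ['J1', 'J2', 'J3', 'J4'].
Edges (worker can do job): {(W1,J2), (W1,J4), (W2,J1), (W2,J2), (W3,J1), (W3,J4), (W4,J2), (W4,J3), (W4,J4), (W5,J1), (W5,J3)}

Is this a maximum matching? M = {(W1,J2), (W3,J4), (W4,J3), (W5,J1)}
Yes, size 4 is maximum

Proposed matching has size 4.
Maximum matching size for this graph: 4.

This is a maximum matching.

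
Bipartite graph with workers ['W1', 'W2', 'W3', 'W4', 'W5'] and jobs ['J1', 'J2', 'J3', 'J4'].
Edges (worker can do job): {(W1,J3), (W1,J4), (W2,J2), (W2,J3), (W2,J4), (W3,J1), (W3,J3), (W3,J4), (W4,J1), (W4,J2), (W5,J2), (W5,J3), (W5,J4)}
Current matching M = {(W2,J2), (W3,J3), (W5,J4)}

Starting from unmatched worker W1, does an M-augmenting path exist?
Yes: W1 → J3 → W3 → J1

An M-augmenting path alternates non-matching / matching edges, starting and ending at unmatched vertices.
Path: W1 → J3 → W3 → J1
(J1 is unmatched in M, so the path is augmenting.)
Flipping edges along this path would increase |M| from 3 to 4.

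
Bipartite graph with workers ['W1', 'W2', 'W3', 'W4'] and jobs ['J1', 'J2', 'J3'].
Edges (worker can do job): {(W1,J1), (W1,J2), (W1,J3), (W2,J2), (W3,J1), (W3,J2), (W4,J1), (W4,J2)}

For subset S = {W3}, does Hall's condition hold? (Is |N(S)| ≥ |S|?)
Yes: |N(S)| = 2, |S| = 1

Subset S = {W3}
Neighbors N(S) = {J1, J2}

|N(S)| = 2, |S| = 1
Hall's condition: |N(S)| ≥ |S| is satisfied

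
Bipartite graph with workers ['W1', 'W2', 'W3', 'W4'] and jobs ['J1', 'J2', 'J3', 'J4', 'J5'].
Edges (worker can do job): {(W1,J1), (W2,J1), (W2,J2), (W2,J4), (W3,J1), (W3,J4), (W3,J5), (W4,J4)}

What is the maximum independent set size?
Maximum independent set = 5

By König's theorem:
- Min vertex cover = Max matching = 4
- Max independent set = Total vertices - Min vertex cover
- Max independent set = 9 - 4 = 5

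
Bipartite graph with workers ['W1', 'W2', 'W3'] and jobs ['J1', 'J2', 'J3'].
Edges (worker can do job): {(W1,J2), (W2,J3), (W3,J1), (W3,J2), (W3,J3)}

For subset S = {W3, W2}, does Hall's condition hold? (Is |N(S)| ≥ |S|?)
Yes: |N(S)| = 3, |S| = 2

Subset S = {W3, W2}
Neighbors N(S) = {J1, J2, J3}

|N(S)| = 3, |S| = 2
Hall's condition: |N(S)| ≥ |S| is satisfied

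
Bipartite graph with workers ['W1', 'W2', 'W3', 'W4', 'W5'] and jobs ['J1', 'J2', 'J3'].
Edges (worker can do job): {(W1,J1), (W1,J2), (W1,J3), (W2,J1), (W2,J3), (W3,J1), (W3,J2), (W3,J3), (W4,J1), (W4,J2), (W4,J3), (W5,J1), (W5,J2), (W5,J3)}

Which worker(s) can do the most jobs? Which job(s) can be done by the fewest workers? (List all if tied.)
Most versatile: W1, W3, W4, W5 (3 jobs); Least covered: J2 (4 workers)

Worker degrees (jobs they can do): W1:3, W2:2, W3:3, W4:3, W5:3
Job degrees (workers who can do it): J1:5, J2:4, J3:5

Maximum worker degree is 3, achieved by: W1, W3, W4, W5
Minimum job degree is 4, achieved by: J2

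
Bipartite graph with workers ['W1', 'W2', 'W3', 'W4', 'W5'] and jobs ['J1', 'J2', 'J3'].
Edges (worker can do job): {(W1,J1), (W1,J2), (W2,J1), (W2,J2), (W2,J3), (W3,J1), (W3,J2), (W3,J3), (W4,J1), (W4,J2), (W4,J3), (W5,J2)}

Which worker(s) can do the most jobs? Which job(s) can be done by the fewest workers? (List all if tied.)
Most versatile: W2, W3, W4 (3 jobs); Least covered: J3 (3 workers)

Worker degrees (jobs they can do): W1:2, W2:3, W3:3, W4:3, W5:1
Job degrees (workers who can do it): J1:4, J2:5, J3:3

Maximum worker degree is 3, achieved by: W2, W3, W4
Minimum job degree is 3, achieved by: J3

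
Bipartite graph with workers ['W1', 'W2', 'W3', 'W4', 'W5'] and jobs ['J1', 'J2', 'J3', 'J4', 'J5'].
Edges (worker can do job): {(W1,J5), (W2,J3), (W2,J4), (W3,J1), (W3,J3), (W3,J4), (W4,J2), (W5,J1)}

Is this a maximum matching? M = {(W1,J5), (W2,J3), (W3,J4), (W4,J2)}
No, size 4 is not maximum

Proposed matching has size 4.
Maximum matching size for this graph: 5.

This is NOT maximum - can be improved to size 5.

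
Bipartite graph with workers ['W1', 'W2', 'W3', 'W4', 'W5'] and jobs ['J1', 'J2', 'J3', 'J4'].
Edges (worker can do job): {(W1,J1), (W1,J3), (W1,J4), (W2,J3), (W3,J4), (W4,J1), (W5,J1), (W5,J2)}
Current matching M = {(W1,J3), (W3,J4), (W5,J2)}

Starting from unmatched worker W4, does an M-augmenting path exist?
Yes: W4 → J1

An M-augmenting path alternates non-matching / matching edges, starting and ending at unmatched vertices.
Path: W4 → J1
(J1 is unmatched in M, so the path is augmenting.)
Flipping edges along this path would increase |M| from 3 to 4.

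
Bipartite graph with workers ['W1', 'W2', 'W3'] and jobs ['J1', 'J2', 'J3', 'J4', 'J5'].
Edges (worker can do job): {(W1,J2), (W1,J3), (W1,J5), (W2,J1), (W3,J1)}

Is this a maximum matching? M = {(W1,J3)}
No, size 1 is not maximum

Proposed matching has size 1.
Maximum matching size for this graph: 2.

This is NOT maximum - can be improved to size 2.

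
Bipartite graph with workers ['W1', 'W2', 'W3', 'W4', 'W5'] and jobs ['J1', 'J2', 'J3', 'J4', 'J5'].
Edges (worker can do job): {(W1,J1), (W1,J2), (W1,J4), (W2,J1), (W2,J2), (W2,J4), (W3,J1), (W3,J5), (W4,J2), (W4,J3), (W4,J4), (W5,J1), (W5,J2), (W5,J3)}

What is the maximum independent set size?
Maximum independent set = 5

By König's theorem:
- Min vertex cover = Max matching = 5
- Max independent set = Total vertices - Min vertex cover
- Max independent set = 10 - 5 = 5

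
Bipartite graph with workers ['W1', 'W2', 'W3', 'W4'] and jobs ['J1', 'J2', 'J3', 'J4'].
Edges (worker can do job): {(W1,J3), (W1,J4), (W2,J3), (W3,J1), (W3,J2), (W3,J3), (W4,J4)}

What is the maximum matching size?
Maximum matching size = 3

Maximum matching: {(W1,J3), (W3,J1), (W4,J4)}
Size: 3

This assigns 3 workers to 3 distinct jobs.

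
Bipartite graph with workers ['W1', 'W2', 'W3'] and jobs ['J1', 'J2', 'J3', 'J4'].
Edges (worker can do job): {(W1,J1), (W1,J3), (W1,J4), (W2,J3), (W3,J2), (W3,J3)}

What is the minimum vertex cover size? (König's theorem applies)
Minimum vertex cover size = 3

By König's theorem: in bipartite graphs,
min vertex cover = max matching = 3

Maximum matching has size 3, so minimum vertex cover also has size 3.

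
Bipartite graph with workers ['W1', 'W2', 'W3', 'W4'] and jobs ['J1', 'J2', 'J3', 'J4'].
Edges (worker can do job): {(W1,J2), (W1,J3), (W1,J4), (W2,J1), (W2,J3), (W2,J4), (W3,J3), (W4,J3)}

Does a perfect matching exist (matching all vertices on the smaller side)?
No, maximum matching has size 3 < 4

Maximum matching has size 3, need 4 for perfect matching.
Unmatched workers: ['W3']
Unmatched jobs: ['J2']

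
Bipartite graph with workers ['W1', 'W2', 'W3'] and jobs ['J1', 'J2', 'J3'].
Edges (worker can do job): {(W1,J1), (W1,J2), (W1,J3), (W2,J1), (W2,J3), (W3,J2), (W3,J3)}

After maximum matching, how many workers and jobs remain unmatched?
Unmatched: 0 workers, 0 jobs

Maximum matching size: 3
Workers: 3 total, 3 matched, 0 unmatched
Jobs: 3 total, 3 matched, 0 unmatched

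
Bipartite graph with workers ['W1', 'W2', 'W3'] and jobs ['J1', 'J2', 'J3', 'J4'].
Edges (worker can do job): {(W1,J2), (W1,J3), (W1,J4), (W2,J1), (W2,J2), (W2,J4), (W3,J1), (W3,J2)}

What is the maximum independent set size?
Maximum independent set = 4

By König's theorem:
- Min vertex cover = Max matching = 3
- Max independent set = Total vertices - Min vertex cover
- Max independent set = 7 - 3 = 4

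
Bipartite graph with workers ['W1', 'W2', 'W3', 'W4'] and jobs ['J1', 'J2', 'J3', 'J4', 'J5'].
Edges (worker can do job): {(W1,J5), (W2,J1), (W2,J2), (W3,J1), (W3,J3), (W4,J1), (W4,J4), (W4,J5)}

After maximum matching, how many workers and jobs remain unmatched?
Unmatched: 0 workers, 1 jobs

Maximum matching size: 4
Workers: 4 total, 4 matched, 0 unmatched
Jobs: 5 total, 4 matched, 1 unmatched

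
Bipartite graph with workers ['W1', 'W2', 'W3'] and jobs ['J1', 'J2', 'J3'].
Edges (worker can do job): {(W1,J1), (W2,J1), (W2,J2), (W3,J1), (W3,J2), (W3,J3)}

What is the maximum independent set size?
Maximum independent set = 3

By König's theorem:
- Min vertex cover = Max matching = 3
- Max independent set = Total vertices - Min vertex cover
- Max independent set = 6 - 3 = 3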